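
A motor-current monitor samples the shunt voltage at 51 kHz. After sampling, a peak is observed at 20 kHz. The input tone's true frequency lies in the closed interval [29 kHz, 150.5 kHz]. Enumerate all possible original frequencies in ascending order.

31 kHz, 71 kHz, 82 kHz, 122 kHz, 133 kHz

Frequencies that alias to 20 kHz are k·fs ± 20 kHz for integer k ≥ 0.
k=0: 20 kHz.
k=1: 31 kHz, 71 kHz.
k=2: 82 kHz, 122 kHz.
k=3: 133 kHz, 173 kHz.
k=4: 184 kHz, 224 kHz.
Within [29 kHz, 150.5 kHz]: 31 kHz, 71 kHz, 82 kHz, 122 kHz, 133 kHz.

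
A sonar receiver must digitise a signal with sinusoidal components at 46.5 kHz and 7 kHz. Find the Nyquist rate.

Highest-frequency component: 46.5 kHz.
Nyquist rate = 2 × 46.5 kHz = 93 kHz.

93 kHz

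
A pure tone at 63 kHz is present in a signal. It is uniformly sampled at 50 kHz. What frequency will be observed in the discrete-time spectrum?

13 kHz

63 kHz mod fs = 13 kHz.
13 kHz ≤ fs/2 = 25 kHz, appears at 13 kHz.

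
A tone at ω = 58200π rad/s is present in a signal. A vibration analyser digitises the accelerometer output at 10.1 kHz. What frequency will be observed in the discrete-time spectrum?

1.2 kHz

ω = 58200π rad/s → f = ω/(2π) = 29100 Hz = 29.1 kHz.
29.1 kHz mod fs = 8.9 kHz.
8.9 kHz > fs/2 = 5.05 kHz, folds to fs − 8.9 kHz = 1.2 kHz.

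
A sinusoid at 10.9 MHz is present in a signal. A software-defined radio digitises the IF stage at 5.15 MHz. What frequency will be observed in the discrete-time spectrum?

10.9 MHz mod fs = 0.6 MHz.
0.6 MHz ≤ fs/2 = 2.575 MHz, appears at 0.6 MHz.

0.6 MHz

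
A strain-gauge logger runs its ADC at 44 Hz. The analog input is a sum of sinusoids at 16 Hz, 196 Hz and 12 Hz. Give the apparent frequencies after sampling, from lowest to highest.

12 Hz, 16 Hz, 20 Hz

fs/2 = 22 Hz.
16 Hz ≤ fs/2 = 22 Hz, passes unchanged.
196 Hz mod fs = 20 Hz.
20 Hz ≤ fs/2 = 22 Hz, appears at 20 Hz.
12 Hz ≤ fs/2 = 22 Hz, passes unchanged.
Distinct values: {12 Hz, 16 Hz, 20 Hz}.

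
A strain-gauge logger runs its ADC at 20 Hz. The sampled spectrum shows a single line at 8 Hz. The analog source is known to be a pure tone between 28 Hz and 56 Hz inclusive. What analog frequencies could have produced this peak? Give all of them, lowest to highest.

28 Hz, 32 Hz, 48 Hz, 52 Hz

Frequencies that alias to 8 Hz are k·fs ± 8 Hz for integer k ≥ 0.
k=0: 8 Hz.
k=1: 12 Hz, 28 Hz.
k=2: 32 Hz, 48 Hz.
k=3: 52 Hz, 68 Hz.
k=4: 72 Hz, 88 Hz.
Within [28 Hz, 56 Hz]: 28 Hz, 32 Hz, 48 Hz, 52 Hz.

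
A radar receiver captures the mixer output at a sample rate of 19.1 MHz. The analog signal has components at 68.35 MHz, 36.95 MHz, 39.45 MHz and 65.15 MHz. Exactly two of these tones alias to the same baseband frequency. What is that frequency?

fs/2 = 9.55 MHz.
68.35 MHz mod fs = 11.05 MHz.
11.05 MHz > fs/2 = 9.55 MHz, folds to fs − 11.05 MHz = 8.05 MHz.
36.95 MHz mod fs = 17.85 MHz.
17.85 MHz > fs/2 = 9.55 MHz, folds to fs − 17.85 MHz = 1.25 MHz.
39.45 MHz mod fs = 1.25 MHz.
1.25 MHz ≤ fs/2 = 9.55 MHz, appears at 1.25 MHz.
65.15 MHz mod fs = 7.85 MHz.
7.85 MHz ≤ fs/2 = 9.55 MHz, appears at 7.85 MHz.
36.95 MHz and 39.45 MHz both map to 1.25 MHz.

1.25 MHz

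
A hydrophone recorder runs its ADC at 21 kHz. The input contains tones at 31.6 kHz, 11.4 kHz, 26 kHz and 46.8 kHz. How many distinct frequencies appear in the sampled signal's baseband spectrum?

fs/2 = 10.5 kHz.
31.6 kHz mod fs = 10.6 kHz.
10.6 kHz > fs/2 = 10.5 kHz, folds to fs − 10.6 kHz = 10.4 kHz.
11.4 kHz > fs/2 = 10.5 kHz, folds to fs − 11.4 kHz = 9.6 kHz.
26 kHz mod fs = 5 kHz.
5 kHz ≤ fs/2 = 10.5 kHz, appears at 5 kHz.
46.8 kHz mod fs = 4.8 kHz.
4.8 kHz ≤ fs/2 = 10.5 kHz, appears at 4.8 kHz.
Distinct values: {4.8 kHz, 5 kHz, 9.6 kHz, 10.4 kHz} → 4.

4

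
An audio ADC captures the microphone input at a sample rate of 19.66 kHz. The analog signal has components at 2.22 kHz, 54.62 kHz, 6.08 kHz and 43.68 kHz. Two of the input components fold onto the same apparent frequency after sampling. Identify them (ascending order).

43.68 kHz, 54.62 kHz

fs/2 = 9.83 kHz.
2.22 kHz ≤ fs/2 = 9.83 kHz, passes unchanged.
54.62 kHz mod fs = 15.3 kHz.
15.3 kHz > fs/2 = 9.83 kHz, folds to fs − 15.3 kHz = 4.36 kHz.
6.08 kHz ≤ fs/2 = 9.83 kHz, passes unchanged.
43.68 kHz mod fs = 4.36 kHz.
4.36 kHz ≤ fs/2 = 9.83 kHz, appears at 4.36 kHz.
43.68 kHz and 54.62 kHz both map to 4.36 kHz.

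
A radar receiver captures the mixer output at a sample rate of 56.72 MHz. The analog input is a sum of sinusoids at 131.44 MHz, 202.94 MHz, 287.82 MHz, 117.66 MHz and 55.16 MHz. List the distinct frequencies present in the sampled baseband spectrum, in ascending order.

fs/2 = 28.36 MHz.
131.44 MHz mod fs = 18 MHz.
18 MHz ≤ fs/2 = 28.36 MHz, appears at 18 MHz.
202.94 MHz mod fs = 32.78 MHz.
32.78 MHz > fs/2 = 28.36 MHz, folds to fs − 32.78 MHz = 23.94 MHz.
287.82 MHz mod fs = 4.22 MHz.
4.22 MHz ≤ fs/2 = 28.36 MHz, appears at 4.22 MHz.
117.66 MHz mod fs = 4.22 MHz.
4.22 MHz ≤ fs/2 = 28.36 MHz, appears at 4.22 MHz.
55.16 MHz > fs/2 = 28.36 MHz, folds to fs − 55.16 MHz = 1.56 MHz.
Distinct values: {1.56 MHz, 4.22 MHz, 18 MHz, 23.94 MHz}.

1.56 MHz, 4.22 MHz, 18 MHz, 23.94 MHz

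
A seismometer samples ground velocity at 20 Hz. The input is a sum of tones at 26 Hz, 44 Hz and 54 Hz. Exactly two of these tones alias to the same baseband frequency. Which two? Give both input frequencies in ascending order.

fs/2 = 10 Hz.
26 Hz mod fs = 6 Hz.
6 Hz ≤ fs/2 = 10 Hz, appears at 6 Hz.
44 Hz mod fs = 4 Hz.
4 Hz ≤ fs/2 = 10 Hz, appears at 4 Hz.
54 Hz mod fs = 14 Hz.
14 Hz > fs/2 = 10 Hz, folds to fs − 14 Hz = 6 Hz.
26 Hz and 54 Hz both map to 6 Hz.

26 Hz, 54 Hz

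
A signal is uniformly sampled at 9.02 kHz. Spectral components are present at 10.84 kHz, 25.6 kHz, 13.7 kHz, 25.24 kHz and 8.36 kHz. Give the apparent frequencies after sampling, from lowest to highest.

fs/2 = 4.51 kHz.
10.84 kHz mod fs = 1.82 kHz.
1.82 kHz ≤ fs/2 = 4.51 kHz, appears at 1.82 kHz.
25.6 kHz mod fs = 7.56 kHz.
7.56 kHz > fs/2 = 4.51 kHz, folds to fs − 7.56 kHz = 1.46 kHz.
13.7 kHz mod fs = 4.68 kHz.
4.68 kHz > fs/2 = 4.51 kHz, folds to fs − 4.68 kHz = 4.34 kHz.
25.24 kHz mod fs = 7.2 kHz.
7.2 kHz > fs/2 = 4.51 kHz, folds to fs − 7.2 kHz = 1.82 kHz.
8.36 kHz > fs/2 = 4.51 kHz, folds to fs − 8.36 kHz = 0.66 kHz.
Distinct values: {0.66 kHz, 1.46 kHz, 1.82 kHz, 4.34 kHz}.

0.66 kHz, 1.46 kHz, 1.82 kHz, 4.34 kHz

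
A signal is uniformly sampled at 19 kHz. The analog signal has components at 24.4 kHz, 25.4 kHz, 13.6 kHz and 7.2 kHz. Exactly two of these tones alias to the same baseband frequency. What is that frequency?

fs/2 = 9.5 kHz.
24.4 kHz mod fs = 5.4 kHz.
5.4 kHz ≤ fs/2 = 9.5 kHz, appears at 5.4 kHz.
25.4 kHz mod fs = 6.4 kHz.
6.4 kHz ≤ fs/2 = 9.5 kHz, appears at 6.4 kHz.
13.6 kHz > fs/2 = 9.5 kHz, folds to fs − 13.6 kHz = 5.4 kHz.
7.2 kHz ≤ fs/2 = 9.5 kHz, passes unchanged.
13.6 kHz and 24.4 kHz both map to 5.4 kHz.

5.4 kHz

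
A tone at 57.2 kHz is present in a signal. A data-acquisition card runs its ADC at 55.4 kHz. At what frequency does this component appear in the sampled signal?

57.2 kHz mod fs = 1.8 kHz.
1.8 kHz ≤ fs/2 = 27.7 kHz, appears at 1.8 kHz.

1.8 kHz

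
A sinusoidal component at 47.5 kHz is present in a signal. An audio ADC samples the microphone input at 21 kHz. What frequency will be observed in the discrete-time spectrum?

47.5 kHz mod fs = 5.5 kHz.
5.5 kHz ≤ fs/2 = 10.5 kHz, appears at 5.5 kHz.

5.5 kHz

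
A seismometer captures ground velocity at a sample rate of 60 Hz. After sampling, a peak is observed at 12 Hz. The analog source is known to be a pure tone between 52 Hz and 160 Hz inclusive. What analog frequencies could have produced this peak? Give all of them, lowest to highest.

72 Hz, 108 Hz, 132 Hz

Frequencies that alias to 12 Hz are k·fs ± 12 Hz for integer k ≥ 0.
k=0: 12 Hz.
k=1: 48 Hz, 72 Hz.
k=2: 108 Hz, 132 Hz.
k=3: 168 Hz, 192 Hz.
Within [52 Hz, 160 Hz]: 72 Hz, 108 Hz, 132 Hz.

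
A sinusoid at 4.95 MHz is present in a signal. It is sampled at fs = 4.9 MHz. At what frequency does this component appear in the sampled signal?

4.95 MHz mod fs = 0.05 MHz.
0.05 MHz ≤ fs/2 = 2.45 MHz, appears at 0.05 MHz.

0.05 MHz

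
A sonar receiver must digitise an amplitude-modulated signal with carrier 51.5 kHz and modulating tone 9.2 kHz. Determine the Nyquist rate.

AM sidebands sit at fc ± fm = 42.3 kHz and 60.7 kHz.
Highest-frequency component: 60.7 kHz.
Nyquist rate = 2 × 60.7 kHz = 121.4 kHz.

121.4 kHz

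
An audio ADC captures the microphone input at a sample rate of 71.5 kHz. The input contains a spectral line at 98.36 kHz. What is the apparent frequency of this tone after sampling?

98.36 kHz mod fs = 26.86 kHz.
26.86 kHz ≤ fs/2 = 35.75 kHz, appears at 26.86 kHz.

26.86 kHz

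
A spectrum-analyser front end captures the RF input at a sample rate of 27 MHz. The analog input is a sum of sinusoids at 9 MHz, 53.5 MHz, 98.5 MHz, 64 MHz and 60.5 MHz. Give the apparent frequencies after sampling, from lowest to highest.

0.5 MHz, 6.5 MHz, 9 MHz, 9.5 MHz, 10 MHz

fs/2 = 13.5 MHz.
9 MHz ≤ fs/2 = 13.5 MHz, passes unchanged.
53.5 MHz mod fs = 26.5 MHz.
26.5 MHz > fs/2 = 13.5 MHz, folds to fs − 26.5 MHz = 0.5 MHz.
98.5 MHz mod fs = 17.5 MHz.
17.5 MHz > fs/2 = 13.5 MHz, folds to fs − 17.5 MHz = 9.5 MHz.
64 MHz mod fs = 10 MHz.
10 MHz ≤ fs/2 = 13.5 MHz, appears at 10 MHz.
60.5 MHz mod fs = 6.5 MHz.
6.5 MHz ≤ fs/2 = 13.5 MHz, appears at 6.5 MHz.
Distinct values: {0.5 MHz, 6.5 MHz, 9 MHz, 9.5 MHz, 10 MHz}.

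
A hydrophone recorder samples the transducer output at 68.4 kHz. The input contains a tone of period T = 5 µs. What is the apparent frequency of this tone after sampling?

5.2 kHz

T = 5 µs → f = 1/T = 200 kHz.
200 kHz mod fs = 63.2 kHz.
63.2 kHz > fs/2 = 34.2 kHz, folds to fs − 63.2 kHz = 5.2 kHz.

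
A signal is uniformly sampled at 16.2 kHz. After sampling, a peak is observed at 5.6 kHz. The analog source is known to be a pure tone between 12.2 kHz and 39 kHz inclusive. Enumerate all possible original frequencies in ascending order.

Frequencies that alias to 5.6 kHz are k·fs ± 5.6 kHz for integer k ≥ 0.
k=0: 5.6 kHz.
k=1: 10.6 kHz, 21.8 kHz.
k=2: 26.8 kHz, 38 kHz.
k=3: 43 kHz, 54.2 kHz.
Within [12.2 kHz, 39 kHz]: 21.8 kHz, 26.8 kHz, 38 kHz.

21.8 kHz, 26.8 kHz, 38 kHz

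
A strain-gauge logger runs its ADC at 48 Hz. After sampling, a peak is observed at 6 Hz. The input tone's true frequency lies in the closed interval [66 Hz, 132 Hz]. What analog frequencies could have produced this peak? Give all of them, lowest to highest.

90 Hz, 102 Hz

Frequencies that alias to 6 Hz are k·fs ± 6 Hz for integer k ≥ 0.
k=0: 6 Hz.
k=1: 42 Hz, 54 Hz.
k=2: 90 Hz, 102 Hz.
k=3: 138 Hz, 150 Hz.
Within [66 Hz, 132 Hz]: 90 Hz, 102 Hz.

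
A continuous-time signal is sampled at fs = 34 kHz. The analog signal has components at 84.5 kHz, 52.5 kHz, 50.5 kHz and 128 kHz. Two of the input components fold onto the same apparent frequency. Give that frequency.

fs/2 = 17 kHz.
84.5 kHz mod fs = 16.5 kHz.
16.5 kHz ≤ fs/2 = 17 kHz, appears at 16.5 kHz.
52.5 kHz mod fs = 18.5 kHz.
18.5 kHz > fs/2 = 17 kHz, folds to fs − 18.5 kHz = 15.5 kHz.
50.5 kHz mod fs = 16.5 kHz.
16.5 kHz ≤ fs/2 = 17 kHz, appears at 16.5 kHz.
128 kHz mod fs = 26 kHz.
26 kHz > fs/2 = 17 kHz, folds to fs − 26 kHz = 8 kHz.
50.5 kHz and 84.5 kHz both map to 16.5 kHz.

16.5 kHz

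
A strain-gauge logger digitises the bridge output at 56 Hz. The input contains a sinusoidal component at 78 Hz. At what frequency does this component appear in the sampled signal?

78 Hz mod fs = 22 Hz.
22 Hz ≤ fs/2 = 28 Hz, appears at 22 Hz.

22 Hz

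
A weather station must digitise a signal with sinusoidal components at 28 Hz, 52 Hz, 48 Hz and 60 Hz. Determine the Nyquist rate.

120 Hz

Highest-frequency component: 60 Hz.
Nyquist rate = 2 × 60 Hz = 120 Hz.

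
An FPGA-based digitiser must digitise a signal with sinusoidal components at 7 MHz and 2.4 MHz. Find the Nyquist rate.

Highest-frequency component: 7 MHz.
Nyquist rate = 2 × 7 MHz = 14 MHz.

14 MHz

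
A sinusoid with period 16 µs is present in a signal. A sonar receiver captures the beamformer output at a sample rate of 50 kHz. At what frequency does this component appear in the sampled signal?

12.5 kHz

T = 16 µs → f = 1/T = 62.5 kHz.
62.5 kHz mod fs = 12.5 kHz.
12.5 kHz ≤ fs/2 = 25 kHz, appears at 12.5 kHz.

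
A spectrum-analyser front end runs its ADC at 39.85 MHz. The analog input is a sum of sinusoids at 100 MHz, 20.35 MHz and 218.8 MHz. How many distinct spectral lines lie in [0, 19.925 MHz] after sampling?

fs/2 = 19.925 MHz.
100 MHz mod fs = 20.3 MHz.
20.3 MHz > fs/2 = 19.925 MHz, folds to fs − 20.3 MHz = 19.55 MHz.
20.35 MHz > fs/2 = 19.925 MHz, folds to fs − 20.35 MHz = 19.5 MHz.
218.8 MHz mod fs = 19.55 MHz.
19.55 MHz ≤ fs/2 = 19.925 MHz, appears at 19.55 MHz.
Distinct values: {19.5 MHz, 19.55 MHz} → 2.

2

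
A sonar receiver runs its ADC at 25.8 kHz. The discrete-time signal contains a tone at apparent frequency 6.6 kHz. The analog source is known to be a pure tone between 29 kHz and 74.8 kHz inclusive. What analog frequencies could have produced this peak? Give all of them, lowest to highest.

Frequencies that alias to 6.6 kHz are k·fs ± 6.6 kHz for integer k ≥ 0.
k=0: 6.6 kHz.
k=1: 19.2 kHz, 32.4 kHz.
k=2: 45 kHz, 58.2 kHz.
k=3: 70.8 kHz, 84 kHz.
k=4: 96.6 kHz, 109.8 kHz.
Within [29 kHz, 74.8 kHz]: 32.4 kHz, 45 kHz, 58.2 kHz, 70.8 kHz.

32.4 kHz, 45 kHz, 58.2 kHz, 70.8 kHz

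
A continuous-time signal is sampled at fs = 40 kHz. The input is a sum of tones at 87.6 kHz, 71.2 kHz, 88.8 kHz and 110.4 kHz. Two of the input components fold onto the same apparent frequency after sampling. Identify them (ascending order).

71.2 kHz, 88.8 kHz

fs/2 = 20 kHz.
87.6 kHz mod fs = 7.6 kHz.
7.6 kHz ≤ fs/2 = 20 kHz, appears at 7.6 kHz.
71.2 kHz mod fs = 31.2 kHz.
31.2 kHz > fs/2 = 20 kHz, folds to fs − 31.2 kHz = 8.8 kHz.
88.8 kHz mod fs = 8.8 kHz.
8.8 kHz ≤ fs/2 = 20 kHz, appears at 8.8 kHz.
110.4 kHz mod fs = 30.4 kHz.
30.4 kHz > fs/2 = 20 kHz, folds to fs − 30.4 kHz = 9.6 kHz.
71.2 kHz and 88.8 kHz both map to 8.8 kHz.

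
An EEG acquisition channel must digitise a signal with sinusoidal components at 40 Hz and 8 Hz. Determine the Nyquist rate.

80 Hz

Highest-frequency component: 40 Hz.
Nyquist rate = 2 × 40 Hz = 80 Hz.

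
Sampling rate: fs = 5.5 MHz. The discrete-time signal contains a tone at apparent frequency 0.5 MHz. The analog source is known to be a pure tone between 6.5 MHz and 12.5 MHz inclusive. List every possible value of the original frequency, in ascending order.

Frequencies that alias to 0.5 MHz are k·fs ± 0.5 MHz for integer k ≥ 0.
k=0: 0.5 MHz.
k=1: 5 MHz, 6 MHz.
k=2: 10.5 MHz, 11.5 MHz.
k=3: 16 MHz, 17 MHz.
Within [6.5 MHz, 12.5 MHz]: 10.5 MHz, 11.5 MHz.

10.5 MHz, 11.5 MHz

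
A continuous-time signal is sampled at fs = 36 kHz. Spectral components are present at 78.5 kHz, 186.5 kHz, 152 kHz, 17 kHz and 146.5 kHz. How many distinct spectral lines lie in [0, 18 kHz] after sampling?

4

fs/2 = 18 kHz.
78.5 kHz mod fs = 6.5 kHz.
6.5 kHz ≤ fs/2 = 18 kHz, appears at 6.5 kHz.
186.5 kHz mod fs = 6.5 kHz.
6.5 kHz ≤ fs/2 = 18 kHz, appears at 6.5 kHz.
152 kHz mod fs = 8 kHz.
8 kHz ≤ fs/2 = 18 kHz, appears at 8 kHz.
17 kHz ≤ fs/2 = 18 kHz, passes unchanged.
146.5 kHz mod fs = 2.5 kHz.
2.5 kHz ≤ fs/2 = 18 kHz, appears at 2.5 kHz.
Distinct values: {2.5 kHz, 6.5 kHz, 8 kHz, 17 kHz} → 4.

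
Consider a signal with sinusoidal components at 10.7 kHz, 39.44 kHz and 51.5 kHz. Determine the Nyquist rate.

Highest-frequency component: 51.5 kHz.
Nyquist rate = 2 × 51.5 kHz = 103 kHz.

103 kHz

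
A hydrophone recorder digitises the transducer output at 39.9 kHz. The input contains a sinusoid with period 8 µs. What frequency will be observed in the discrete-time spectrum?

5.3 kHz

T = 8 µs → f = 1/T = 125 kHz.
125 kHz mod fs = 5.3 kHz.
5.3 kHz ≤ fs/2 = 19.95 kHz, appears at 5.3 kHz.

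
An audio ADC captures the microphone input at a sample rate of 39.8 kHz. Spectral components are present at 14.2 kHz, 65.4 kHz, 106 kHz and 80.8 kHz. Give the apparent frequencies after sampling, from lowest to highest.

fs/2 = 19.9 kHz.
14.2 kHz ≤ fs/2 = 19.9 kHz, passes unchanged.
65.4 kHz mod fs = 25.6 kHz.
25.6 kHz > fs/2 = 19.9 kHz, folds to fs − 25.6 kHz = 14.2 kHz.
106 kHz mod fs = 26.4 kHz.
26.4 kHz > fs/2 = 19.9 kHz, folds to fs − 26.4 kHz = 13.4 kHz.
80.8 kHz mod fs = 1.2 kHz.
1.2 kHz ≤ fs/2 = 19.9 kHz, appears at 1.2 kHz.
Distinct values: {1.2 kHz, 13.4 kHz, 14.2 kHz}.

1.2 kHz, 13.4 kHz, 14.2 kHz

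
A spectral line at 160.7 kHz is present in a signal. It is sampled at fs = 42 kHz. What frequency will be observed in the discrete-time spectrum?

7.3 kHz

160.7 kHz mod fs = 34.7 kHz.
34.7 kHz > fs/2 = 21 kHz, folds to fs − 34.7 kHz = 7.3 kHz.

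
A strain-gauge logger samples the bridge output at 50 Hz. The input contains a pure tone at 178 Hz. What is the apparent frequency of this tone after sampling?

178 Hz mod fs = 28 Hz.
28 Hz > fs/2 = 25 Hz, folds to fs − 28 Hz = 22 Hz.

22 Hz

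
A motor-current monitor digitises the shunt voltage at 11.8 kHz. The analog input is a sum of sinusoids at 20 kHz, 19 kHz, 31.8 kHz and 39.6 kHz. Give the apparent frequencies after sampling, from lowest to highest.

3.6 kHz, 4.2 kHz, 4.6 kHz

fs/2 = 5.9 kHz.
20 kHz mod fs = 8.2 kHz.
8.2 kHz > fs/2 = 5.9 kHz, folds to fs − 8.2 kHz = 3.6 kHz.
19 kHz mod fs = 7.2 kHz.
7.2 kHz > fs/2 = 5.9 kHz, folds to fs − 7.2 kHz = 4.6 kHz.
31.8 kHz mod fs = 8.2 kHz.
8.2 kHz > fs/2 = 5.9 kHz, folds to fs − 8.2 kHz = 3.6 kHz.
39.6 kHz mod fs = 4.2 kHz.
4.2 kHz ≤ fs/2 = 5.9 kHz, appears at 4.2 kHz.
Distinct values: {3.6 kHz, 4.2 kHz, 4.6 kHz}.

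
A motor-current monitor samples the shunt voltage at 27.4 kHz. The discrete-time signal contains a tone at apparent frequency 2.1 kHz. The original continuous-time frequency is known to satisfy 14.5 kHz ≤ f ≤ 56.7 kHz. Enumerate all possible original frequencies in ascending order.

25.3 kHz, 29.5 kHz, 52.7 kHz

Frequencies that alias to 2.1 kHz are k·fs ± 2.1 kHz for integer k ≥ 0.
k=0: 2.1 kHz.
k=1: 25.3 kHz, 29.5 kHz.
k=2: 52.7 kHz, 56.9 kHz.
k=3: 80.1 kHz, 84.3 kHz.
Within [14.5 kHz, 56.7 kHz]: 25.3 kHz, 29.5 kHz, 52.7 kHz.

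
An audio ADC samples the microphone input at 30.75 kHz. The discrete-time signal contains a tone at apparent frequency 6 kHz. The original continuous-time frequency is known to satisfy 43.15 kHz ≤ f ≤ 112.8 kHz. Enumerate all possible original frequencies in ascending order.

55.5 kHz, 67.5 kHz, 86.25 kHz, 98.25 kHz

Frequencies that alias to 6 kHz are k·fs ± 6 kHz for integer k ≥ 0.
k=0: 6 kHz.
k=1: 24.75 kHz, 36.75 kHz.
k=2: 55.5 kHz, 67.5 kHz.
k=3: 86.25 kHz, 98.25 kHz.
k=4: 117 kHz, 129 kHz.
Within [43.15 kHz, 112.8 kHz]: 55.5 kHz, 67.5 kHz, 86.25 kHz, 98.25 kHz.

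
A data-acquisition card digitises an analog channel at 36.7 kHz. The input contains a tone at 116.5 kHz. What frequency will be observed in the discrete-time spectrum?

116.5 kHz mod fs = 6.4 kHz.
6.4 kHz ≤ fs/2 = 18.35 kHz, appears at 6.4 kHz.

6.4 kHz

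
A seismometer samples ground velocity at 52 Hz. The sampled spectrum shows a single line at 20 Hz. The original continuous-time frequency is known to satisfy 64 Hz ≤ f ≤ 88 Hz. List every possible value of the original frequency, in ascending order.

Frequencies that alias to 20 Hz are k·fs ± 20 Hz for integer k ≥ 0.
k=0: 20 Hz.
k=1: 32 Hz, 72 Hz.
k=2: 84 Hz, 124 Hz.
k=3: 136 Hz, 176 Hz.
Within [64 Hz, 88 Hz]: 72 Hz, 84 Hz.

72 Hz, 84 Hz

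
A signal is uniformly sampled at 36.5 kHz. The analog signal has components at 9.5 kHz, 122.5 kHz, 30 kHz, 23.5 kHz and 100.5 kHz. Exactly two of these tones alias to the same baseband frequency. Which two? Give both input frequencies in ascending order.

fs/2 = 18.25 kHz.
9.5 kHz ≤ fs/2 = 18.25 kHz, passes unchanged.
122.5 kHz mod fs = 13 kHz.
13 kHz ≤ fs/2 = 18.25 kHz, appears at 13 kHz.
30 kHz > fs/2 = 18.25 kHz, folds to fs − 30 kHz = 6.5 kHz.
23.5 kHz > fs/2 = 18.25 kHz, folds to fs − 23.5 kHz = 13 kHz.
100.5 kHz mod fs = 27.5 kHz.
27.5 kHz > fs/2 = 18.25 kHz, folds to fs − 27.5 kHz = 9 kHz.
23.5 kHz and 122.5 kHz both map to 13 kHz.

23.5 kHz, 122.5 kHz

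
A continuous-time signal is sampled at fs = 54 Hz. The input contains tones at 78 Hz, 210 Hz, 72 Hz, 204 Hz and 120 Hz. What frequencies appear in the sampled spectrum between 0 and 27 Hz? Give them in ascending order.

fs/2 = 27 Hz.
78 Hz mod fs = 24 Hz.
24 Hz ≤ fs/2 = 27 Hz, appears at 24 Hz.
210 Hz mod fs = 48 Hz.
48 Hz > fs/2 = 27 Hz, folds to fs − 48 Hz = 6 Hz.
72 Hz mod fs = 18 Hz.
18 Hz ≤ fs/2 = 27 Hz, appears at 18 Hz.
204 Hz mod fs = 42 Hz.
42 Hz > fs/2 = 27 Hz, folds to fs − 42 Hz = 12 Hz.
120 Hz mod fs = 12 Hz.
12 Hz ≤ fs/2 = 27 Hz, appears at 12 Hz.
Distinct values: {6 Hz, 12 Hz, 18 Hz, 24 Hz}.

6 Hz, 12 Hz, 18 Hz, 24 Hz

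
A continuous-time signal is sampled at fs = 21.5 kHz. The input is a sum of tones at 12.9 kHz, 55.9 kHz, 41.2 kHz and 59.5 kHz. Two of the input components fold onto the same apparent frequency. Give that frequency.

8.6 kHz

fs/2 = 10.75 kHz.
12.9 kHz > fs/2 = 10.75 kHz, folds to fs − 12.9 kHz = 8.6 kHz.
55.9 kHz mod fs = 12.9 kHz.
12.9 kHz > fs/2 = 10.75 kHz, folds to fs − 12.9 kHz = 8.6 kHz.
41.2 kHz mod fs = 19.7 kHz.
19.7 kHz > fs/2 = 10.75 kHz, folds to fs − 19.7 kHz = 1.8 kHz.
59.5 kHz mod fs = 16.5 kHz.
16.5 kHz > fs/2 = 10.75 kHz, folds to fs − 16.5 kHz = 5 kHz.
12.9 kHz and 55.9 kHz both map to 8.6 kHz.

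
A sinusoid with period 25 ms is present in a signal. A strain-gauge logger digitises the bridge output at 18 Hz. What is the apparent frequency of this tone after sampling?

T = 25 ms → f = 1/T = 40 Hz.
40 Hz mod fs = 4 Hz.
4 Hz ≤ fs/2 = 9 Hz, appears at 4 Hz.

4 Hz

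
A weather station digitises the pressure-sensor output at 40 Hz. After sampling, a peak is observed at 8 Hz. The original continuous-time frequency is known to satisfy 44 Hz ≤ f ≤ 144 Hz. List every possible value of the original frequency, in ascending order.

Frequencies that alias to 8 Hz are k·fs ± 8 Hz for integer k ≥ 0.
k=0: 8 Hz.
k=1: 32 Hz, 48 Hz.
k=2: 72 Hz, 88 Hz.
k=3: 112 Hz, 128 Hz.
k=4: 152 Hz, 168 Hz.
Within [44 Hz, 144 Hz]: 48 Hz, 72 Hz, 88 Hz, 112 Hz, 128 Hz.

48 Hz, 72 Hz, 88 Hz, 112 Hz, 128 Hz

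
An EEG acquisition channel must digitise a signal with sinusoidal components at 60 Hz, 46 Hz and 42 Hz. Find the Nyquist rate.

120 Hz

Highest-frequency component: 60 Hz.
Nyquist rate = 2 × 60 Hz = 120 Hz.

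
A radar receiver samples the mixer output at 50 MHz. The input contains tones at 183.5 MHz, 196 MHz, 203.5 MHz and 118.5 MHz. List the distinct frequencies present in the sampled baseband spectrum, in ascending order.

3.5 MHz, 4 MHz, 16.5 MHz, 18.5 MHz

fs/2 = 25 MHz.
183.5 MHz mod fs = 33.5 MHz.
33.5 MHz > fs/2 = 25 MHz, folds to fs − 33.5 MHz = 16.5 MHz.
196 MHz mod fs = 46 MHz.
46 MHz > fs/2 = 25 MHz, folds to fs − 46 MHz = 4 MHz.
203.5 MHz mod fs = 3.5 MHz.
3.5 MHz ≤ fs/2 = 25 MHz, appears at 3.5 MHz.
118.5 MHz mod fs = 18.5 MHz.
18.5 MHz ≤ fs/2 = 25 MHz, appears at 18.5 MHz.
Distinct values: {3.5 MHz, 4 MHz, 16.5 MHz, 18.5 MHz}.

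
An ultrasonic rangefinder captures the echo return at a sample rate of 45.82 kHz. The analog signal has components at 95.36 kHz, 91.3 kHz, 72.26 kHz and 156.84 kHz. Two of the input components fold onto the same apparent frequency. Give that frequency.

fs/2 = 22.91 kHz.
95.36 kHz mod fs = 3.72 kHz.
3.72 kHz ≤ fs/2 = 22.91 kHz, appears at 3.72 kHz.
91.3 kHz mod fs = 45.48 kHz.
45.48 kHz > fs/2 = 22.91 kHz, folds to fs − 45.48 kHz = 0.34 kHz.
72.26 kHz mod fs = 26.44 kHz.
26.44 kHz > fs/2 = 22.91 kHz, folds to fs − 26.44 kHz = 19.38 kHz.
156.84 kHz mod fs = 19.38 kHz.
19.38 kHz ≤ fs/2 = 22.91 kHz, appears at 19.38 kHz.
72.26 kHz and 156.84 kHz both map to 19.38 kHz.

19.38 kHz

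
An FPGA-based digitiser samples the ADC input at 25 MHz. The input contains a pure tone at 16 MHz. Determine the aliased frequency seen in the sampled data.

16 MHz > fs/2 = 12.5 MHz, folds to fs − 16 MHz = 9 MHz.

9 MHz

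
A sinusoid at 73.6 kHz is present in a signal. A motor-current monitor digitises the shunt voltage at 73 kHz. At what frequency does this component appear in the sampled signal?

73.6 kHz mod fs = 0.6 kHz.
0.6 kHz ≤ fs/2 = 36.5 kHz, appears at 0.6 kHz.

0.6 kHz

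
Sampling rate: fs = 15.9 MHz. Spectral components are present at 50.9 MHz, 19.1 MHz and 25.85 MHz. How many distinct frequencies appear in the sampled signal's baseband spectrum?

2

fs/2 = 7.95 MHz.
50.9 MHz mod fs = 3.2 MHz.
3.2 MHz ≤ fs/2 = 7.95 MHz, appears at 3.2 MHz.
19.1 MHz mod fs = 3.2 MHz.
3.2 MHz ≤ fs/2 = 7.95 MHz, appears at 3.2 MHz.
25.85 MHz mod fs = 9.95 MHz.
9.95 MHz > fs/2 = 7.95 MHz, folds to fs − 9.95 MHz = 5.95 MHz.
Distinct values: {3.2 MHz, 5.95 MHz} → 2.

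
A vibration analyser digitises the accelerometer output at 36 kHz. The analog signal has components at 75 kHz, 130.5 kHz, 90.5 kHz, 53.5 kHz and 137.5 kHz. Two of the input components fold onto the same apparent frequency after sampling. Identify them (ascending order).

53.5 kHz, 90.5 kHz

fs/2 = 18 kHz.
75 kHz mod fs = 3 kHz.
3 kHz ≤ fs/2 = 18 kHz, appears at 3 kHz.
130.5 kHz mod fs = 22.5 kHz.
22.5 kHz > fs/2 = 18 kHz, folds to fs − 22.5 kHz = 13.5 kHz.
90.5 kHz mod fs = 18.5 kHz.
18.5 kHz > fs/2 = 18 kHz, folds to fs − 18.5 kHz = 17.5 kHz.
53.5 kHz mod fs = 17.5 kHz.
17.5 kHz ≤ fs/2 = 18 kHz, appears at 17.5 kHz.
137.5 kHz mod fs = 29.5 kHz.
29.5 kHz > fs/2 = 18 kHz, folds to fs − 29.5 kHz = 6.5 kHz.
53.5 kHz and 90.5 kHz both map to 17.5 kHz.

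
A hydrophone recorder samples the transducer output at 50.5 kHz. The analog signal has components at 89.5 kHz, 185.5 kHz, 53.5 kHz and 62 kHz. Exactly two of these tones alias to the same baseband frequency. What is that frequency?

fs/2 = 25.25 kHz.
89.5 kHz mod fs = 39 kHz.
39 kHz > fs/2 = 25.25 kHz, folds to fs − 39 kHz = 11.5 kHz.
185.5 kHz mod fs = 34 kHz.
34 kHz > fs/2 = 25.25 kHz, folds to fs − 34 kHz = 16.5 kHz.
53.5 kHz mod fs = 3 kHz.
3 kHz ≤ fs/2 = 25.25 kHz, appears at 3 kHz.
62 kHz mod fs = 11.5 kHz.
11.5 kHz ≤ fs/2 = 25.25 kHz, appears at 11.5 kHz.
62 kHz and 89.5 kHz both map to 11.5 kHz.

11.5 kHz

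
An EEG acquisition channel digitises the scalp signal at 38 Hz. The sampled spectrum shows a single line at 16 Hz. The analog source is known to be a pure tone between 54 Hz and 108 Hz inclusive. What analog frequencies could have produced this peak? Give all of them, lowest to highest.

54 Hz, 60 Hz, 92 Hz, 98 Hz

Frequencies that alias to 16 Hz are k·fs ± 16 Hz for integer k ≥ 0.
k=0: 16 Hz.
k=1: 22 Hz, 54 Hz.
k=2: 60 Hz, 92 Hz.
k=3: 98 Hz, 130 Hz.
k=4: 136 Hz, 168 Hz.
Within [54 Hz, 108 Hz]: 54 Hz, 60 Hz, 92 Hz, 98 Hz.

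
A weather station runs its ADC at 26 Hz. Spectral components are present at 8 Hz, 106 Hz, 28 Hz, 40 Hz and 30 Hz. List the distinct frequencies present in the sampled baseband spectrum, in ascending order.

2 Hz, 4 Hz, 8 Hz, 12 Hz

fs/2 = 13 Hz.
8 Hz ≤ fs/2 = 13 Hz, passes unchanged.
106 Hz mod fs = 2 Hz.
2 Hz ≤ fs/2 = 13 Hz, appears at 2 Hz.
28 Hz mod fs = 2 Hz.
2 Hz ≤ fs/2 = 13 Hz, appears at 2 Hz.
40 Hz mod fs = 14 Hz.
14 Hz > fs/2 = 13 Hz, folds to fs − 14 Hz = 12 Hz.
30 Hz mod fs = 4 Hz.
4 Hz ≤ fs/2 = 13 Hz, appears at 4 Hz.
Distinct values: {2 Hz, 4 Hz, 8 Hz, 12 Hz}.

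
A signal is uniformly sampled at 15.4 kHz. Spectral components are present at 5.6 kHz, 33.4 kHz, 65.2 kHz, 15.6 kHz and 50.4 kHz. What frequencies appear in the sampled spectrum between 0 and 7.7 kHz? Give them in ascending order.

fs/2 = 7.7 kHz.
5.6 kHz ≤ fs/2 = 7.7 kHz, passes unchanged.
33.4 kHz mod fs = 2.6 kHz.
2.6 kHz ≤ fs/2 = 7.7 kHz, appears at 2.6 kHz.
65.2 kHz mod fs = 3.6 kHz.
3.6 kHz ≤ fs/2 = 7.7 kHz, appears at 3.6 kHz.
15.6 kHz mod fs = 0.2 kHz.
0.2 kHz ≤ fs/2 = 7.7 kHz, appears at 0.2 kHz.
50.4 kHz mod fs = 4.2 kHz.
4.2 kHz ≤ fs/2 = 7.7 kHz, appears at 4.2 kHz.
Distinct values: {0.2 kHz, 2.6 kHz, 3.6 kHz, 4.2 kHz, 5.6 kHz}.

0.2 kHz, 2.6 kHz, 3.6 kHz, 4.2 kHz, 5.6 kHz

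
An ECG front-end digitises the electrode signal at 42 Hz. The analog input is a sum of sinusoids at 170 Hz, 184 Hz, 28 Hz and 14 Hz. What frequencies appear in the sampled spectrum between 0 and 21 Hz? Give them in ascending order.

fs/2 = 21 Hz.
170 Hz mod fs = 2 Hz.
2 Hz ≤ fs/2 = 21 Hz, appears at 2 Hz.
184 Hz mod fs = 16 Hz.
16 Hz ≤ fs/2 = 21 Hz, appears at 16 Hz.
28 Hz > fs/2 = 21 Hz, folds to fs − 28 Hz = 14 Hz.
14 Hz ≤ fs/2 = 21 Hz, passes unchanged.
Distinct values: {2 Hz, 14 Hz, 16 Hz}.

2 Hz, 14 Hz, 16 Hz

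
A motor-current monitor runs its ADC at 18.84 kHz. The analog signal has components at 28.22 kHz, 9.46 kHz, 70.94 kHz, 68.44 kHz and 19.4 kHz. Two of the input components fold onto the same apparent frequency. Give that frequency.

fs/2 = 9.42 kHz.
28.22 kHz mod fs = 9.38 kHz.
9.38 kHz ≤ fs/2 = 9.42 kHz, appears at 9.38 kHz.
9.46 kHz > fs/2 = 9.42 kHz, folds to fs − 9.46 kHz = 9.38 kHz.
70.94 kHz mod fs = 14.42 kHz.
14.42 kHz > fs/2 = 9.42 kHz, folds to fs − 14.42 kHz = 4.42 kHz.
68.44 kHz mod fs = 11.92 kHz.
11.92 kHz > fs/2 = 9.42 kHz, folds to fs − 11.92 kHz = 6.92 kHz.
19.4 kHz mod fs = 0.56 kHz.
0.56 kHz ≤ fs/2 = 9.42 kHz, appears at 0.56 kHz.
9.46 kHz and 28.22 kHz both map to 9.38 kHz.

9.38 kHz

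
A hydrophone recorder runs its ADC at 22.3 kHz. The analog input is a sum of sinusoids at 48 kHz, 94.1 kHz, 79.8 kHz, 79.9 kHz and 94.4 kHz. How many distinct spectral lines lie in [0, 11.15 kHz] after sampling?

fs/2 = 11.15 kHz.
48 kHz mod fs = 3.4 kHz.
3.4 kHz ≤ fs/2 = 11.15 kHz, appears at 3.4 kHz.
94.1 kHz mod fs = 4.9 kHz.
4.9 kHz ≤ fs/2 = 11.15 kHz, appears at 4.9 kHz.
79.8 kHz mod fs = 12.9 kHz.
12.9 kHz > fs/2 = 11.15 kHz, folds to fs − 12.9 kHz = 9.4 kHz.
79.9 kHz mod fs = 13 kHz.
13 kHz > fs/2 = 11.15 kHz, folds to fs − 13 kHz = 9.3 kHz.
94.4 kHz mod fs = 5.2 kHz.
5.2 kHz ≤ fs/2 = 11.15 kHz, appears at 5.2 kHz.
Distinct values: {3.4 kHz, 4.9 kHz, 5.2 kHz, 9.3 kHz, 9.4 kHz} → 5.

5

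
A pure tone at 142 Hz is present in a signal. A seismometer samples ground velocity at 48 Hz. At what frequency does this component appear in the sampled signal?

142 Hz mod fs = 46 Hz.
46 Hz > fs/2 = 24 Hz, folds to fs − 46 Hz = 2 Hz.

2 Hz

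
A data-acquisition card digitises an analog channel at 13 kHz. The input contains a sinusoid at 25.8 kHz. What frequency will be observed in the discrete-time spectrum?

0.2 kHz

25.8 kHz mod fs = 12.8 kHz.
12.8 kHz > fs/2 = 6.5 kHz, folds to fs − 12.8 kHz = 0.2 kHz.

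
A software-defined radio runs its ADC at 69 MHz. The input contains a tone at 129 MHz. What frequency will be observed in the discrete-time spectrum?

9 MHz

129 MHz mod fs = 60 MHz.
60 MHz > fs/2 = 34.5 MHz, folds to fs − 60 MHz = 9 MHz.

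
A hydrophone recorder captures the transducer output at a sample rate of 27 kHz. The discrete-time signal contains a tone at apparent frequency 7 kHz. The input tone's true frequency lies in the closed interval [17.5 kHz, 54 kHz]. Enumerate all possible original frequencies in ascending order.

Frequencies that alias to 7 kHz are k·fs ± 7 kHz for integer k ≥ 0.
k=0: 7 kHz.
k=1: 20 kHz, 34 kHz.
k=2: 47 kHz, 61 kHz.
k=3: 74 kHz, 88 kHz.
Within [17.5 kHz, 54 kHz]: 20 kHz, 34 kHz, 47 kHz.

20 kHz, 34 kHz, 47 kHz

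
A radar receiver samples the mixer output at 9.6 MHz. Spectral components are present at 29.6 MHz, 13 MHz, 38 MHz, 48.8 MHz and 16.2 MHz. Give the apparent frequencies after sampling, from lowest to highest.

fs/2 = 4.8 MHz.
29.6 MHz mod fs = 0.8 MHz.
0.8 MHz ≤ fs/2 = 4.8 MHz, appears at 0.8 MHz.
13 MHz mod fs = 3.4 MHz.
3.4 MHz ≤ fs/2 = 4.8 MHz, appears at 3.4 MHz.
38 MHz mod fs = 9.2 MHz.
9.2 MHz > fs/2 = 4.8 MHz, folds to fs − 9.2 MHz = 0.4 MHz.
48.8 MHz mod fs = 0.8 MHz.
0.8 MHz ≤ fs/2 = 4.8 MHz, appears at 0.8 MHz.
16.2 MHz mod fs = 6.6 MHz.
6.6 MHz > fs/2 = 4.8 MHz, folds to fs − 6.6 MHz = 3 MHz.
Distinct values: {0.4 MHz, 0.8 MHz, 3 MHz, 3.4 MHz}.

0.4 MHz, 0.8 MHz, 3 MHz, 3.4 MHz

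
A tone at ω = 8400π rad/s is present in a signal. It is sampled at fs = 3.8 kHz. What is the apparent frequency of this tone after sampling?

0.4 kHz

ω = 8400π rad/s → f = ω/(2π) = 4200 Hz = 4.2 kHz.
4.2 kHz mod fs = 0.4 kHz.
0.4 kHz ≤ fs/2 = 1.9 kHz, appears at 0.4 kHz.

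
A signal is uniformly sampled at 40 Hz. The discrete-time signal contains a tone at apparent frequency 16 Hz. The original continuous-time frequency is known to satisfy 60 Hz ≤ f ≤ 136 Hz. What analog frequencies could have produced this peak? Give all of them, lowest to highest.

Frequencies that alias to 16 Hz are k·fs ± 16 Hz for integer k ≥ 0.
k=0: 16 Hz.
k=1: 24 Hz, 56 Hz.
k=2: 64 Hz, 96 Hz.
k=3: 104 Hz, 136 Hz.
k=4: 144 Hz, 176 Hz.
Within [60 Hz, 136 Hz]: 64 Hz, 96 Hz, 104 Hz, 136 Hz.

64 Hz, 96 Hz, 104 Hz, 136 Hz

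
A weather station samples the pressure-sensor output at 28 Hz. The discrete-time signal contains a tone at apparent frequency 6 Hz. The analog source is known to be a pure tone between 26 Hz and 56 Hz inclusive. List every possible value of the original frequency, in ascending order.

34 Hz, 50 Hz

Frequencies that alias to 6 Hz are k·fs ± 6 Hz for integer k ≥ 0.
k=0: 6 Hz.
k=1: 22 Hz, 34 Hz.
k=2: 50 Hz, 62 Hz.
k=3: 78 Hz, 90 Hz.
Within [26 Hz, 56 Hz]: 34 Hz, 50 Hz.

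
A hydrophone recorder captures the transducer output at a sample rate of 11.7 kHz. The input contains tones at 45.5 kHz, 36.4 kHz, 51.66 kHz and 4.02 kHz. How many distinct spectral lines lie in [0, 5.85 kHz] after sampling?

3

fs/2 = 5.85 kHz.
45.5 kHz mod fs = 10.4 kHz.
10.4 kHz > fs/2 = 5.85 kHz, folds to fs − 10.4 kHz = 1.3 kHz.
36.4 kHz mod fs = 1.3 kHz.
1.3 kHz ≤ fs/2 = 5.85 kHz, appears at 1.3 kHz.
51.66 kHz mod fs = 4.86 kHz.
4.86 kHz ≤ fs/2 = 5.85 kHz, appears at 4.86 kHz.
4.02 kHz ≤ fs/2 = 5.85 kHz, passes unchanged.
Distinct values: {1.3 kHz, 4.02 kHz, 4.86 kHz} → 3.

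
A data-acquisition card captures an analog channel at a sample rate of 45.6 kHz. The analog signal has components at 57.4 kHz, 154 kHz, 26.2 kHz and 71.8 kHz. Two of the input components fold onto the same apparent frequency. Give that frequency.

fs/2 = 22.8 kHz.
57.4 kHz mod fs = 11.8 kHz.
11.8 kHz ≤ fs/2 = 22.8 kHz, appears at 11.8 kHz.
154 kHz mod fs = 17.2 kHz.
17.2 kHz ≤ fs/2 = 22.8 kHz, appears at 17.2 kHz.
26.2 kHz > fs/2 = 22.8 kHz, folds to fs − 26.2 kHz = 19.4 kHz.
71.8 kHz mod fs = 26.2 kHz.
26.2 kHz > fs/2 = 22.8 kHz, folds to fs − 26.2 kHz = 19.4 kHz.
26.2 kHz and 71.8 kHz both map to 19.4 kHz.

19.4 kHz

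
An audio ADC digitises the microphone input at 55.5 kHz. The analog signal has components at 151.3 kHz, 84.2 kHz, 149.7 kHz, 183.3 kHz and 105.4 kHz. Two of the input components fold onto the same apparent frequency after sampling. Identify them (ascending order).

149.7 kHz, 183.3 kHz

fs/2 = 27.75 kHz.
151.3 kHz mod fs = 40.3 kHz.
40.3 kHz > fs/2 = 27.75 kHz, folds to fs − 40.3 kHz = 15.2 kHz.
84.2 kHz mod fs = 28.7 kHz.
28.7 kHz > fs/2 = 27.75 kHz, folds to fs − 28.7 kHz = 26.8 kHz.
149.7 kHz mod fs = 38.7 kHz.
38.7 kHz > fs/2 = 27.75 kHz, folds to fs − 38.7 kHz = 16.8 kHz.
183.3 kHz mod fs = 16.8 kHz.
16.8 kHz ≤ fs/2 = 27.75 kHz, appears at 16.8 kHz.
105.4 kHz mod fs = 49.9 kHz.
49.9 kHz > fs/2 = 27.75 kHz, folds to fs − 49.9 kHz = 5.6 kHz.
149.7 kHz and 183.3 kHz both map to 16.8 kHz.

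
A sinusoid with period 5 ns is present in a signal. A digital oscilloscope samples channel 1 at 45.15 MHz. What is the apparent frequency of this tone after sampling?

19.4 MHz

T = 5 ns → f = 1/T = 200 MHz.
200 MHz mod fs = 19.4 MHz.
19.4 MHz ≤ fs/2 = 22.575 MHz, appears at 19.4 MHz.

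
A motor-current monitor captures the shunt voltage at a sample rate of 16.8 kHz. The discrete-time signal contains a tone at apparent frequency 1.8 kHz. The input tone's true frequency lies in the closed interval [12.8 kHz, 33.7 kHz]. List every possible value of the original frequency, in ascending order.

15 kHz, 18.6 kHz, 31.8 kHz

Frequencies that alias to 1.8 kHz are k·fs ± 1.8 kHz for integer k ≥ 0.
k=0: 1.8 kHz.
k=1: 15 kHz, 18.6 kHz.
k=2: 31.8 kHz, 35.4 kHz.
k=3: 48.6 kHz, 52.2 kHz.
Within [12.8 kHz, 33.7 kHz]: 15 kHz, 18.6 kHz, 31.8 kHz.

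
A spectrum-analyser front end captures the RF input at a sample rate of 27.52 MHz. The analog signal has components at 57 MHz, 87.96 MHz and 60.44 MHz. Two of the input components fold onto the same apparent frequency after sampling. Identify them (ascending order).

fs/2 = 13.76 MHz.
57 MHz mod fs = 1.96 MHz.
1.96 MHz ≤ fs/2 = 13.76 MHz, appears at 1.96 MHz.
87.96 MHz mod fs = 5.4 MHz.
5.4 MHz ≤ fs/2 = 13.76 MHz, appears at 5.4 MHz.
60.44 MHz mod fs = 5.4 MHz.
5.4 MHz ≤ fs/2 = 13.76 MHz, appears at 5.4 MHz.
60.44 MHz and 87.96 MHz both map to 5.4 MHz.

60.44 MHz, 87.96 MHz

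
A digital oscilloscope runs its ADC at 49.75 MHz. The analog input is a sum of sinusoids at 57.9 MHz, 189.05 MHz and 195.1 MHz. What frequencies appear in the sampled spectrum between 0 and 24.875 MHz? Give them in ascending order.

fs/2 = 24.875 MHz.
57.9 MHz mod fs = 8.15 MHz.
8.15 MHz ≤ fs/2 = 24.875 MHz, appears at 8.15 MHz.
189.05 MHz mod fs = 39.8 MHz.
39.8 MHz > fs/2 = 24.875 MHz, folds to fs − 39.8 MHz = 9.95 MHz.
195.1 MHz mod fs = 45.85 MHz.
45.85 MHz > fs/2 = 24.875 MHz, folds to fs − 45.85 MHz = 3.9 MHz.
Distinct values: {3.9 MHz, 8.15 MHz, 9.95 MHz}.

3.9 MHz, 8.15 MHz, 9.95 MHz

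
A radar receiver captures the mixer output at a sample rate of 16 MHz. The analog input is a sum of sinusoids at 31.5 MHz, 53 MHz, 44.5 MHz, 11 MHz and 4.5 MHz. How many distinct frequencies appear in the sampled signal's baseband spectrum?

fs/2 = 8 MHz.
31.5 MHz mod fs = 15.5 MHz.
15.5 MHz > fs/2 = 8 MHz, folds to fs − 15.5 MHz = 0.5 MHz.
53 MHz mod fs = 5 MHz.
5 MHz ≤ fs/2 = 8 MHz, appears at 5 MHz.
44.5 MHz mod fs = 12.5 MHz.
12.5 MHz > fs/2 = 8 MHz, folds to fs − 12.5 MHz = 3.5 MHz.
11 MHz > fs/2 = 8 MHz, folds to fs − 11 MHz = 5 MHz.
4.5 MHz ≤ fs/2 = 8 MHz, passes unchanged.
Distinct values: {0.5 MHz, 3.5 MHz, 4.5 MHz, 5 MHz} → 4.

4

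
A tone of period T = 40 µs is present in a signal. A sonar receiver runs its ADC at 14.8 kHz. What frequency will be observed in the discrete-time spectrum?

T = 40 µs → f = 1/T = 25 kHz.
25 kHz mod fs = 10.2 kHz.
10.2 kHz > fs/2 = 7.4 kHz, folds to fs − 10.2 kHz = 4.6 kHz.

4.6 kHz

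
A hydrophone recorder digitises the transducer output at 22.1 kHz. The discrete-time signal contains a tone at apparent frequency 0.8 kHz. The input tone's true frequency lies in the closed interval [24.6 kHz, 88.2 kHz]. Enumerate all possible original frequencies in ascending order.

Frequencies that alias to 0.8 kHz are k·fs ± 0.8 kHz for integer k ≥ 0.
k=0: 0.8 kHz.
k=1: 21.3 kHz, 22.9 kHz.
k=2: 43.4 kHz, 45 kHz.
k=3: 65.5 kHz, 67.1 kHz.
k=4: 87.6 kHz, 89.2 kHz.
k=5: 109.7 kHz, 111.3 kHz.
Within [24.6 kHz, 88.2 kHz]: 43.4 kHz, 45 kHz, 65.5 kHz, 67.1 kHz, 87.6 kHz.

43.4 kHz, 45 kHz, 65.5 kHz, 67.1 kHz, 87.6 kHz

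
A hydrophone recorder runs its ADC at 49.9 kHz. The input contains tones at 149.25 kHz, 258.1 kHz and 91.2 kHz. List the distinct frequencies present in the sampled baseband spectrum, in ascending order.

fs/2 = 24.95 kHz.
149.25 kHz mod fs = 49.45 kHz.
49.45 kHz > fs/2 = 24.95 kHz, folds to fs − 49.45 kHz = 0.45 kHz.
258.1 kHz mod fs = 8.6 kHz.
8.6 kHz ≤ fs/2 = 24.95 kHz, appears at 8.6 kHz.
91.2 kHz mod fs = 41.3 kHz.
41.3 kHz > fs/2 = 24.95 kHz, folds to fs − 41.3 kHz = 8.6 kHz.
Distinct values: {0.45 kHz, 8.6 kHz}.

0.45 kHz, 8.6 kHz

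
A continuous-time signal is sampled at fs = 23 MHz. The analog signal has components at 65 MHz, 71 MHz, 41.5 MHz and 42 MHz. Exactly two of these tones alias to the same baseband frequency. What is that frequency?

4 MHz

fs/2 = 11.5 MHz.
65 MHz mod fs = 19 MHz.
19 MHz > fs/2 = 11.5 MHz, folds to fs − 19 MHz = 4 MHz.
71 MHz mod fs = 2 MHz.
2 MHz ≤ fs/2 = 11.5 MHz, appears at 2 MHz.
41.5 MHz mod fs = 18.5 MHz.
18.5 MHz > fs/2 = 11.5 MHz, folds to fs − 18.5 MHz = 4.5 MHz.
42 MHz mod fs = 19 MHz.
19 MHz > fs/2 = 11.5 MHz, folds to fs − 19 MHz = 4 MHz.
42 MHz and 65 MHz both map to 4 MHz.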